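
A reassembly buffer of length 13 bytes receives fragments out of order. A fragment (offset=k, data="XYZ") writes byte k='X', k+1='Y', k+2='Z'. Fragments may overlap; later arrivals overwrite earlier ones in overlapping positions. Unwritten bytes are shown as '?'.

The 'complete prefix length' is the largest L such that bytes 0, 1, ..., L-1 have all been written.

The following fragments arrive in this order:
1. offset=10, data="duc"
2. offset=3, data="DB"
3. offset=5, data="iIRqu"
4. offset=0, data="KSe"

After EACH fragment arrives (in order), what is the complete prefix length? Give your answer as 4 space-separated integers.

Fragment 1: offset=10 data="duc" -> buffer=??????????duc -> prefix_len=0
Fragment 2: offset=3 data="DB" -> buffer=???DB?????duc -> prefix_len=0
Fragment 3: offset=5 data="iIRqu" -> buffer=???DBiIRquduc -> prefix_len=0
Fragment 4: offset=0 data="KSe" -> buffer=KSeDBiIRquduc -> prefix_len=13

Answer: 0 0 0 13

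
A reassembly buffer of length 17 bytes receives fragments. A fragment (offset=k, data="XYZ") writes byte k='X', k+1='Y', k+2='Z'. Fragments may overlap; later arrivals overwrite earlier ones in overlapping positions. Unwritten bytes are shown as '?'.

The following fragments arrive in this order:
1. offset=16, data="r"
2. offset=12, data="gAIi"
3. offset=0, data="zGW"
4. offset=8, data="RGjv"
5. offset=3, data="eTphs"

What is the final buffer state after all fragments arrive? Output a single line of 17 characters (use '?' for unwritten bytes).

Fragment 1: offset=16 data="r" -> buffer=????????????????r
Fragment 2: offset=12 data="gAIi" -> buffer=????????????gAIir
Fragment 3: offset=0 data="zGW" -> buffer=zGW?????????gAIir
Fragment 4: offset=8 data="RGjv" -> buffer=zGW?????RGjvgAIir
Fragment 5: offset=3 data="eTphs" -> buffer=zGWeTphsRGjvgAIir

Answer: zGWeTphsRGjvgAIir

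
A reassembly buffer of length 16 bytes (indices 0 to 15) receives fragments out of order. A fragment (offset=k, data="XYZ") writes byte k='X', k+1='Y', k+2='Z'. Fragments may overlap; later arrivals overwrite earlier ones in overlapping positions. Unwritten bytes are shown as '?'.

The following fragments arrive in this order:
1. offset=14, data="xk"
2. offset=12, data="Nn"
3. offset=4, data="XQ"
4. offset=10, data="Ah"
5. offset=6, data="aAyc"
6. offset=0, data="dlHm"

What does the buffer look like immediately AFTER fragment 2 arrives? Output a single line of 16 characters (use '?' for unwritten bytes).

Answer: ????????????Nnxk

Derivation:
Fragment 1: offset=14 data="xk" -> buffer=??????????????xk
Fragment 2: offset=12 data="Nn" -> buffer=????????????Nnxk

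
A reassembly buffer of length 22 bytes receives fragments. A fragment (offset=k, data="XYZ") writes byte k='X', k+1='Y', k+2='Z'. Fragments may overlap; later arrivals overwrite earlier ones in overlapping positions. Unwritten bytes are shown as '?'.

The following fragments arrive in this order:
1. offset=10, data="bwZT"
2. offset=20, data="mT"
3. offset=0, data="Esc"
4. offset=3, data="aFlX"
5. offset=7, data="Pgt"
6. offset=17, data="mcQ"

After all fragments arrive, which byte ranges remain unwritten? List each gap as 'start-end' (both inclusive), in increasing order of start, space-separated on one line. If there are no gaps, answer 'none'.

Fragment 1: offset=10 len=4
Fragment 2: offset=20 len=2
Fragment 3: offset=0 len=3
Fragment 4: offset=3 len=4
Fragment 5: offset=7 len=3
Fragment 6: offset=17 len=3
Gaps: 14-16

Answer: 14-16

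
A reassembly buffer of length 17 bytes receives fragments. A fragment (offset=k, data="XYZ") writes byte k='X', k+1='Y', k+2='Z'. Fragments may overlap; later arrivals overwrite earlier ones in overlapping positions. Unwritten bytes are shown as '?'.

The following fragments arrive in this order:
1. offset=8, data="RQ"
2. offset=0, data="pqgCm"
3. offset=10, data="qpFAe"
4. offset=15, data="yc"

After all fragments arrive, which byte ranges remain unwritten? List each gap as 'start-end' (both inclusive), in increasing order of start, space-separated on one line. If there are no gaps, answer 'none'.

Answer: 5-7

Derivation:
Fragment 1: offset=8 len=2
Fragment 2: offset=0 len=5
Fragment 3: offset=10 len=5
Fragment 4: offset=15 len=2
Gaps: 5-7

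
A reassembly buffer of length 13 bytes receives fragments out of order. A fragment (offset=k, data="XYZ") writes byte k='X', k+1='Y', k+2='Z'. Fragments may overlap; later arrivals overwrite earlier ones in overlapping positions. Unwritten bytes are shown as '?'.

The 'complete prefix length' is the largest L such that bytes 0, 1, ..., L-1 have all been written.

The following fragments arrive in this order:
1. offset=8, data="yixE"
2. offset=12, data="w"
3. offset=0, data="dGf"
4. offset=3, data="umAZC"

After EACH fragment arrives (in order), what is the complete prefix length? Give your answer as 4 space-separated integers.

Answer: 0 0 3 13

Derivation:
Fragment 1: offset=8 data="yixE" -> buffer=????????yixE? -> prefix_len=0
Fragment 2: offset=12 data="w" -> buffer=????????yixEw -> prefix_len=0
Fragment 3: offset=0 data="dGf" -> buffer=dGf?????yixEw -> prefix_len=3
Fragment 4: offset=3 data="umAZC" -> buffer=dGfumAZCyixEw -> prefix_len=13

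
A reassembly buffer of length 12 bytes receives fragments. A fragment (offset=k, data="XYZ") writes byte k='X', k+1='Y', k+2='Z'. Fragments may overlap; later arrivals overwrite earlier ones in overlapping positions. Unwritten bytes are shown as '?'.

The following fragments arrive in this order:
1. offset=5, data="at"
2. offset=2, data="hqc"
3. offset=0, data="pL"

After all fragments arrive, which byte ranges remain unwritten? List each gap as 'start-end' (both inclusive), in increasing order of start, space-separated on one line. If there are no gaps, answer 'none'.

Fragment 1: offset=5 len=2
Fragment 2: offset=2 len=3
Fragment 3: offset=0 len=2
Gaps: 7-11

Answer: 7-11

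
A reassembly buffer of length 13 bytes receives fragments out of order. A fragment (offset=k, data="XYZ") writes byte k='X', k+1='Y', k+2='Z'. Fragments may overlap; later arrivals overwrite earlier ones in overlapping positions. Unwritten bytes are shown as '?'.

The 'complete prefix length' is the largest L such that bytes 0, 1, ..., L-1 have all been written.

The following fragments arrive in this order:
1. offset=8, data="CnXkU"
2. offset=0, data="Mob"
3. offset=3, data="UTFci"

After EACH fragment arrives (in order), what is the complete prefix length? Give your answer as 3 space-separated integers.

Fragment 1: offset=8 data="CnXkU" -> buffer=????????CnXkU -> prefix_len=0
Fragment 2: offset=0 data="Mob" -> buffer=Mob?????CnXkU -> prefix_len=3
Fragment 3: offset=3 data="UTFci" -> buffer=MobUTFciCnXkU -> prefix_len=13

Answer: 0 3 13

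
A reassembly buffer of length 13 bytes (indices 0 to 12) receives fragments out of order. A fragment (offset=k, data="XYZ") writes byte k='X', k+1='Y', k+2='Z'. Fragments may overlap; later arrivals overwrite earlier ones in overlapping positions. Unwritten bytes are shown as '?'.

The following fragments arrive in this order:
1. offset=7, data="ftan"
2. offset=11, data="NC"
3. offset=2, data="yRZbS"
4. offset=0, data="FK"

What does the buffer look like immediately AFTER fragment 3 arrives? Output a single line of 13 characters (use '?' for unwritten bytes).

Answer: ??yRZbSftanNC

Derivation:
Fragment 1: offset=7 data="ftan" -> buffer=???????ftan??
Fragment 2: offset=11 data="NC" -> buffer=???????ftanNC
Fragment 3: offset=2 data="yRZbS" -> buffer=??yRZbSftanNC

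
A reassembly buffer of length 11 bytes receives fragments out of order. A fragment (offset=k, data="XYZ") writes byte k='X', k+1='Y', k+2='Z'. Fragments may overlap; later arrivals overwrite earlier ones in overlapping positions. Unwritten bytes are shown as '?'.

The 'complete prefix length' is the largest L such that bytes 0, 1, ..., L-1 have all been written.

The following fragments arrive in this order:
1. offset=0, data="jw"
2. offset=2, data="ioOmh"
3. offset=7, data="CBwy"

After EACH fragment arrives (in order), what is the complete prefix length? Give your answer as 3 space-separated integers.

Fragment 1: offset=0 data="jw" -> buffer=jw????????? -> prefix_len=2
Fragment 2: offset=2 data="ioOmh" -> buffer=jwioOmh???? -> prefix_len=7
Fragment 3: offset=7 data="CBwy" -> buffer=jwioOmhCBwy -> prefix_len=11

Answer: 2 7 11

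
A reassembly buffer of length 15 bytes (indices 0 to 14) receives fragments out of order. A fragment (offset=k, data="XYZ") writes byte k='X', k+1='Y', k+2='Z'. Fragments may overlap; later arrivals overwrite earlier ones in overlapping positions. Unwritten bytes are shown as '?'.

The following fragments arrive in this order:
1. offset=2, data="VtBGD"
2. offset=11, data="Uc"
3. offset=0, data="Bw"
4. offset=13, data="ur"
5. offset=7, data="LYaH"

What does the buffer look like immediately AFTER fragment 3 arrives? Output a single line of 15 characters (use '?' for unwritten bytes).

Fragment 1: offset=2 data="VtBGD" -> buffer=??VtBGD????????
Fragment 2: offset=11 data="Uc" -> buffer=??VtBGD????Uc??
Fragment 3: offset=0 data="Bw" -> buffer=BwVtBGD????Uc??

Answer: BwVtBGD????Uc??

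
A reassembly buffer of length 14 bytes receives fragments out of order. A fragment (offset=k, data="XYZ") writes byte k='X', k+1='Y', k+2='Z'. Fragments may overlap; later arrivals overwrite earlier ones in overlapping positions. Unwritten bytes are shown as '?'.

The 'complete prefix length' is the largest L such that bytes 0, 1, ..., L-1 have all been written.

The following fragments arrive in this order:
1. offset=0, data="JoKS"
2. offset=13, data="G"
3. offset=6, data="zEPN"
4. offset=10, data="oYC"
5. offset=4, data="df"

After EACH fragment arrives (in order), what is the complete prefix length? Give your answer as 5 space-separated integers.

Answer: 4 4 4 4 14

Derivation:
Fragment 1: offset=0 data="JoKS" -> buffer=JoKS?????????? -> prefix_len=4
Fragment 2: offset=13 data="G" -> buffer=JoKS?????????G -> prefix_len=4
Fragment 3: offset=6 data="zEPN" -> buffer=JoKS??zEPN???G -> prefix_len=4
Fragment 4: offset=10 data="oYC" -> buffer=JoKS??zEPNoYCG -> prefix_len=4
Fragment 5: offset=4 data="df" -> buffer=JoKSdfzEPNoYCG -> prefix_len=14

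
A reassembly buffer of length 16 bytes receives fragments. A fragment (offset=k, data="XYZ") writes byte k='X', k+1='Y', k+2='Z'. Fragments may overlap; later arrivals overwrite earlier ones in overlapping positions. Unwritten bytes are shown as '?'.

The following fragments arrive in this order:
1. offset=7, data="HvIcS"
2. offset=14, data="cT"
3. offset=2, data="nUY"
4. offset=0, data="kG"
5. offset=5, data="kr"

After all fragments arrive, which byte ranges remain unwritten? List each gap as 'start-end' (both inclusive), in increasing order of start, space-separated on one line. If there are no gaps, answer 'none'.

Answer: 12-13

Derivation:
Fragment 1: offset=7 len=5
Fragment 2: offset=14 len=2
Fragment 3: offset=2 len=3
Fragment 4: offset=0 len=2
Fragment 5: offset=5 len=2
Gaps: 12-13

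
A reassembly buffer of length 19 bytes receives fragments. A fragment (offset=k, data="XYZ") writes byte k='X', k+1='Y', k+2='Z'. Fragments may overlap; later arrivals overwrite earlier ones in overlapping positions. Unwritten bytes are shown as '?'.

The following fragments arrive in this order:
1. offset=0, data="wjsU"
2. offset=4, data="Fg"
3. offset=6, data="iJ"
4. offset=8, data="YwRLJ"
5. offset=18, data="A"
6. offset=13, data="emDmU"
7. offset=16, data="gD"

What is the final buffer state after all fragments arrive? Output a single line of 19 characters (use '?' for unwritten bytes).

Fragment 1: offset=0 data="wjsU" -> buffer=wjsU???????????????
Fragment 2: offset=4 data="Fg" -> buffer=wjsUFg?????????????
Fragment 3: offset=6 data="iJ" -> buffer=wjsUFgiJ???????????
Fragment 4: offset=8 data="YwRLJ" -> buffer=wjsUFgiJYwRLJ??????
Fragment 5: offset=18 data="A" -> buffer=wjsUFgiJYwRLJ?????A
Fragment 6: offset=13 data="emDmU" -> buffer=wjsUFgiJYwRLJemDmUA
Fragment 7: offset=16 data="gD" -> buffer=wjsUFgiJYwRLJemDgDA

Answer: wjsUFgiJYwRLJemDgDA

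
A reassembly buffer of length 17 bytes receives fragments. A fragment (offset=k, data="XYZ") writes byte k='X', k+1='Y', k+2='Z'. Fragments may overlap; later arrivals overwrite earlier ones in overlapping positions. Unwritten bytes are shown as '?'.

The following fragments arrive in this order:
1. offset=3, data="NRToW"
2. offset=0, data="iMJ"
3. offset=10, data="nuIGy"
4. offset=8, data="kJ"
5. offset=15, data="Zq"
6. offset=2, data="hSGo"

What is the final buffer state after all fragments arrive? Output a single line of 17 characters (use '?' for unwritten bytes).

Fragment 1: offset=3 data="NRToW" -> buffer=???NRToW?????????
Fragment 2: offset=0 data="iMJ" -> buffer=iMJNRToW?????????
Fragment 3: offset=10 data="nuIGy" -> buffer=iMJNRToW??nuIGy??
Fragment 4: offset=8 data="kJ" -> buffer=iMJNRToWkJnuIGy??
Fragment 5: offset=15 data="Zq" -> buffer=iMJNRToWkJnuIGyZq
Fragment 6: offset=2 data="hSGo" -> buffer=iMhSGooWkJnuIGyZq

Answer: iMhSGooWkJnuIGyZq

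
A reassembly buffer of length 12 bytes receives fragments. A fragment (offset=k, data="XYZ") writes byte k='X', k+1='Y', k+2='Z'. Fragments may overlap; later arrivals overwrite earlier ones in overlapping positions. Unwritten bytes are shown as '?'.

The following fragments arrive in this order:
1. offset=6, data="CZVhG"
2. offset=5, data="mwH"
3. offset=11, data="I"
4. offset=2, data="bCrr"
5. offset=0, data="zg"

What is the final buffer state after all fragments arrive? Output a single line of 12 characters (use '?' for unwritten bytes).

Fragment 1: offset=6 data="CZVhG" -> buffer=??????CZVhG?
Fragment 2: offset=5 data="mwH" -> buffer=?????mwHVhG?
Fragment 3: offset=11 data="I" -> buffer=?????mwHVhGI
Fragment 4: offset=2 data="bCrr" -> buffer=??bCrrwHVhGI
Fragment 5: offset=0 data="zg" -> buffer=zgbCrrwHVhGI

Answer: zgbCrrwHVhGI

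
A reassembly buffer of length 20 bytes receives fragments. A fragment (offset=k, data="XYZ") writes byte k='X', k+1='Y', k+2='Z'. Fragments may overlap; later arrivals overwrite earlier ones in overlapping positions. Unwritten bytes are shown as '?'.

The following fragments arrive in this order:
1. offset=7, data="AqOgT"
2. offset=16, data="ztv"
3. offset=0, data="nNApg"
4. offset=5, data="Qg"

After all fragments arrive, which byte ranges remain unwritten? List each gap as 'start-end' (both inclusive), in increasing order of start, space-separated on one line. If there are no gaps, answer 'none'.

Fragment 1: offset=7 len=5
Fragment 2: offset=16 len=3
Fragment 3: offset=0 len=5
Fragment 4: offset=5 len=2
Gaps: 12-15 19-19

Answer: 12-15 19-19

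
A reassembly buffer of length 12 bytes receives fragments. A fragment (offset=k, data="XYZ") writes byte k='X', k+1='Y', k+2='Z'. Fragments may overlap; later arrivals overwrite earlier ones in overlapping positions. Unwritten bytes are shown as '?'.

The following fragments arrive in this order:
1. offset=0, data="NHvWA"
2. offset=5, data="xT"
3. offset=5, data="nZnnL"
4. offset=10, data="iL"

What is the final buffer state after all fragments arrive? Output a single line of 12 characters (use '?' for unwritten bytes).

Fragment 1: offset=0 data="NHvWA" -> buffer=NHvWA???????
Fragment 2: offset=5 data="xT" -> buffer=NHvWAxT?????
Fragment 3: offset=5 data="nZnnL" -> buffer=NHvWAnZnnL??
Fragment 4: offset=10 data="iL" -> buffer=NHvWAnZnnLiL

Answer: NHvWAnZnnLiL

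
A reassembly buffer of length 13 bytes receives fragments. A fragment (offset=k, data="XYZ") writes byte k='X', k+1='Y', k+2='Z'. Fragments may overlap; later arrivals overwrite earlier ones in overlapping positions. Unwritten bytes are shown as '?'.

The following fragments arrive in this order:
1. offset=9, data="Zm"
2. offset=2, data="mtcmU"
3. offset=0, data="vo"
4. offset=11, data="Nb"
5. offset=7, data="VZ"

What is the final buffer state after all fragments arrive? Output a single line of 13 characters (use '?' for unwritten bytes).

Answer: vomtcmUVZZmNb

Derivation:
Fragment 1: offset=9 data="Zm" -> buffer=?????????Zm??
Fragment 2: offset=2 data="mtcmU" -> buffer=??mtcmU??Zm??
Fragment 3: offset=0 data="vo" -> buffer=vomtcmU??Zm??
Fragment 4: offset=11 data="Nb" -> buffer=vomtcmU??ZmNb
Fragment 5: offset=7 data="VZ" -> buffer=vomtcmUVZZmNb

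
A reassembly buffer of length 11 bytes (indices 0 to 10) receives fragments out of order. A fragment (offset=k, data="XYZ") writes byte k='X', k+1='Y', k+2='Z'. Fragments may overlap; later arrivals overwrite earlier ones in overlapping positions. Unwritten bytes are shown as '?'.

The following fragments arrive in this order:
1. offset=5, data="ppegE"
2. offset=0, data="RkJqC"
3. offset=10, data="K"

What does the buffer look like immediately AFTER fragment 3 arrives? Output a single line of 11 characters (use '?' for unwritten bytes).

Answer: RkJqCppegEK

Derivation:
Fragment 1: offset=5 data="ppegE" -> buffer=?????ppegE?
Fragment 2: offset=0 data="RkJqC" -> buffer=RkJqCppegE?
Fragment 3: offset=10 data="K" -> buffer=RkJqCppegEK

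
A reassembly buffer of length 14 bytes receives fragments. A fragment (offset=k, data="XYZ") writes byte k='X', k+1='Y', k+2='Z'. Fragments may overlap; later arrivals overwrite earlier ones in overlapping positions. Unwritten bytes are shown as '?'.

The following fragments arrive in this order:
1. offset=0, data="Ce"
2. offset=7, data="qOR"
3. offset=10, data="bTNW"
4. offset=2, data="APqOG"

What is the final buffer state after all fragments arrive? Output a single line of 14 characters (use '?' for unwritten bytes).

Fragment 1: offset=0 data="Ce" -> buffer=Ce????????????
Fragment 2: offset=7 data="qOR" -> buffer=Ce?????qOR????
Fragment 3: offset=10 data="bTNW" -> buffer=Ce?????qORbTNW
Fragment 4: offset=2 data="APqOG" -> buffer=CeAPqOGqORbTNW

Answer: CeAPqOGqORbTNW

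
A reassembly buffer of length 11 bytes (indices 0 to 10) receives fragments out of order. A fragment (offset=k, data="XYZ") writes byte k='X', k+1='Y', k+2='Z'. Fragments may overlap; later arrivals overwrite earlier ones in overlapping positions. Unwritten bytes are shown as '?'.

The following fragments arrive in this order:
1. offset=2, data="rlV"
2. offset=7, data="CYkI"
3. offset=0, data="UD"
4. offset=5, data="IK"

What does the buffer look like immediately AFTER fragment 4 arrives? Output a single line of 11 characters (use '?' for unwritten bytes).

Fragment 1: offset=2 data="rlV" -> buffer=??rlV??????
Fragment 2: offset=7 data="CYkI" -> buffer=??rlV??CYkI
Fragment 3: offset=0 data="UD" -> buffer=UDrlV??CYkI
Fragment 4: offset=5 data="IK" -> buffer=UDrlVIKCYkI

Answer: UDrlVIKCYkI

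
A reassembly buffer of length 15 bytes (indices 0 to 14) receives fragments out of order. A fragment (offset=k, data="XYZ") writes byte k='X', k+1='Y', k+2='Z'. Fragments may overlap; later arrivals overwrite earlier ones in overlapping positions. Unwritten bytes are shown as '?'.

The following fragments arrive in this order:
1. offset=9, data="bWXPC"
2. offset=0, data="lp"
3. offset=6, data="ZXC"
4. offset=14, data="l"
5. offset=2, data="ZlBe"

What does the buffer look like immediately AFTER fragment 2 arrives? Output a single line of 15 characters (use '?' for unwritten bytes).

Fragment 1: offset=9 data="bWXPC" -> buffer=?????????bWXPC?
Fragment 2: offset=0 data="lp" -> buffer=lp???????bWXPC?

Answer: lp???????bWXPC?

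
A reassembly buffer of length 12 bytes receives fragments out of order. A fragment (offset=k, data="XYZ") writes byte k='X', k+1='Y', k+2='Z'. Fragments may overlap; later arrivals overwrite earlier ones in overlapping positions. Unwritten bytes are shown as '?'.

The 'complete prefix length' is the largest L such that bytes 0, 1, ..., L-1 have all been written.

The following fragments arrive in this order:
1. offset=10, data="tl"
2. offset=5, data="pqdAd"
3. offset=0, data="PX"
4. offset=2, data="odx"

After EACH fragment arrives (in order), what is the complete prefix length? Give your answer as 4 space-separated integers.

Fragment 1: offset=10 data="tl" -> buffer=??????????tl -> prefix_len=0
Fragment 2: offset=5 data="pqdAd" -> buffer=?????pqdAdtl -> prefix_len=0
Fragment 3: offset=0 data="PX" -> buffer=PX???pqdAdtl -> prefix_len=2
Fragment 4: offset=2 data="odx" -> buffer=PXodxpqdAdtl -> prefix_len=12

Answer: 0 0 2 12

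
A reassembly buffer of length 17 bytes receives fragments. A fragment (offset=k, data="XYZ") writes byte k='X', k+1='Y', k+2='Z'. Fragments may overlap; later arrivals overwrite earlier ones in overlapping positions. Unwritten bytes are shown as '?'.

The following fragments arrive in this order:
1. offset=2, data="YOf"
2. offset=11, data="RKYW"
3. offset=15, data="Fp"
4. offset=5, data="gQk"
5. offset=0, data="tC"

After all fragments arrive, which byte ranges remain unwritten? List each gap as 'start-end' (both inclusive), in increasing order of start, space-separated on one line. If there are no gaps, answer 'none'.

Answer: 8-10

Derivation:
Fragment 1: offset=2 len=3
Fragment 2: offset=11 len=4
Fragment 3: offset=15 len=2
Fragment 4: offset=5 len=3
Fragment 5: offset=0 len=2
Gaps: 8-10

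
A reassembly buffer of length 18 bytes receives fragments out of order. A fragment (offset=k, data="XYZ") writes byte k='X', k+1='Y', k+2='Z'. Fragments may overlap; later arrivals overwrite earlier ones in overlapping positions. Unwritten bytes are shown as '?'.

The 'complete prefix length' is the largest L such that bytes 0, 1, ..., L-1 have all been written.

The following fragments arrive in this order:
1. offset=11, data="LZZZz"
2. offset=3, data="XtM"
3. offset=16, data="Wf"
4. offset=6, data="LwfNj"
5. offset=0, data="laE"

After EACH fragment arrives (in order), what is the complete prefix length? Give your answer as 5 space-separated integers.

Answer: 0 0 0 0 18

Derivation:
Fragment 1: offset=11 data="LZZZz" -> buffer=???????????LZZZz?? -> prefix_len=0
Fragment 2: offset=3 data="XtM" -> buffer=???XtM?????LZZZz?? -> prefix_len=0
Fragment 3: offset=16 data="Wf" -> buffer=???XtM?????LZZZzWf -> prefix_len=0
Fragment 4: offset=6 data="LwfNj" -> buffer=???XtMLwfNjLZZZzWf -> prefix_len=0
Fragment 5: offset=0 data="laE" -> buffer=laEXtMLwfNjLZZZzWf -> prefix_len=18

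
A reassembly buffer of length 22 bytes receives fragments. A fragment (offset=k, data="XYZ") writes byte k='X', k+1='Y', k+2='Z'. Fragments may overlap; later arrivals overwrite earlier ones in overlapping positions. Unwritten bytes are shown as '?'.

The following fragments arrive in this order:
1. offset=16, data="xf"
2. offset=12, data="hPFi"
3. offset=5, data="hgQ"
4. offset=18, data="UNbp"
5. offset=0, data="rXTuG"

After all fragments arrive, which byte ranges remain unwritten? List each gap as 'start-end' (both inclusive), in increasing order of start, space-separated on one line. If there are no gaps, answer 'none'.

Answer: 8-11

Derivation:
Fragment 1: offset=16 len=2
Fragment 2: offset=12 len=4
Fragment 3: offset=5 len=3
Fragment 4: offset=18 len=4
Fragment 5: offset=0 len=5
Gaps: 8-11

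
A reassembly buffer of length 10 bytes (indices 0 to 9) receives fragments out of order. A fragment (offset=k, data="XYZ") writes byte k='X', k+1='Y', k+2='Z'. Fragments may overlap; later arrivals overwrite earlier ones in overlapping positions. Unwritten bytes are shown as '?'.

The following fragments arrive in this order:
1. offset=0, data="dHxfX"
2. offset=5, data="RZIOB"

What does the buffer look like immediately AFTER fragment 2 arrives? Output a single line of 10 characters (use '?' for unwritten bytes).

Fragment 1: offset=0 data="dHxfX" -> buffer=dHxfX?????
Fragment 2: offset=5 data="RZIOB" -> buffer=dHxfXRZIOB

Answer: dHxfXRZIOB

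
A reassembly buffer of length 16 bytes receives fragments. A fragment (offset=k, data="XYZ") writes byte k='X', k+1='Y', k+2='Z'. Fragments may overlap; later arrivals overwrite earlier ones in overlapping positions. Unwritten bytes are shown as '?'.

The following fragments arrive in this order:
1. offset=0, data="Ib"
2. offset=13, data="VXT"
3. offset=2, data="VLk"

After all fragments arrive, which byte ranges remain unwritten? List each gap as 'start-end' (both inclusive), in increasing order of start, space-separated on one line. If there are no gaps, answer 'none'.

Answer: 5-12

Derivation:
Fragment 1: offset=0 len=2
Fragment 2: offset=13 len=3
Fragment 3: offset=2 len=3
Gaps: 5-12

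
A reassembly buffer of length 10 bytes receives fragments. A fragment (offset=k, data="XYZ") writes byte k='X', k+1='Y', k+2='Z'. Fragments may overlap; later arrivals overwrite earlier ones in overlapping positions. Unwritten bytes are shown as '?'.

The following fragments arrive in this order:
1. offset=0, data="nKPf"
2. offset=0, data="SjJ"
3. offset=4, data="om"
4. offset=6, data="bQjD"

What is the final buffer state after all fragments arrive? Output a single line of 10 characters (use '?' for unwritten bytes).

Fragment 1: offset=0 data="nKPf" -> buffer=nKPf??????
Fragment 2: offset=0 data="SjJ" -> buffer=SjJf??????
Fragment 3: offset=4 data="om" -> buffer=SjJfom????
Fragment 4: offset=6 data="bQjD" -> buffer=SjJfombQjD

Answer: SjJfombQjD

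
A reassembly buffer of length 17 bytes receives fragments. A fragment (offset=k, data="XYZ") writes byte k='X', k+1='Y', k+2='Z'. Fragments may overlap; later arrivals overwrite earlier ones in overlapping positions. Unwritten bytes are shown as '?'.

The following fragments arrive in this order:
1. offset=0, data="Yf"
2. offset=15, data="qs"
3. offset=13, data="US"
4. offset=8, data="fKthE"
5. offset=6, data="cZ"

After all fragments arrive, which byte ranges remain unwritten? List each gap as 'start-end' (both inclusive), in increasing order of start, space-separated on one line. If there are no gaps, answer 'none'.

Fragment 1: offset=0 len=2
Fragment 2: offset=15 len=2
Fragment 3: offset=13 len=2
Fragment 4: offset=8 len=5
Fragment 5: offset=6 len=2
Gaps: 2-5

Answer: 2-5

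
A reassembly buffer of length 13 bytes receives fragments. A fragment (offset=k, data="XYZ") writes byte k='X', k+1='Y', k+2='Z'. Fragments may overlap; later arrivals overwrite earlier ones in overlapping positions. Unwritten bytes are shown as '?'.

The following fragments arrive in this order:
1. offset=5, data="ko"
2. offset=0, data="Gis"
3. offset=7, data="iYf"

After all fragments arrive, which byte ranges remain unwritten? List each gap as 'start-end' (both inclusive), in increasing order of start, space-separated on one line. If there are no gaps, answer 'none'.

Answer: 3-4 10-12

Derivation:
Fragment 1: offset=5 len=2
Fragment 2: offset=0 len=3
Fragment 3: offset=7 len=3
Gaps: 3-4 10-12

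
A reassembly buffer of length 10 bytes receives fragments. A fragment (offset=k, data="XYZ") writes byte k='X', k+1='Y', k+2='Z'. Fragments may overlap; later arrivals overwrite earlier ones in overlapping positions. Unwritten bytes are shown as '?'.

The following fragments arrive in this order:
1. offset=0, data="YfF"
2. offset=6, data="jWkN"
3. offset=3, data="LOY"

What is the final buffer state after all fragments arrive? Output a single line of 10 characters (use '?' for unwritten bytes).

Fragment 1: offset=0 data="YfF" -> buffer=YfF???????
Fragment 2: offset=6 data="jWkN" -> buffer=YfF???jWkN
Fragment 3: offset=3 data="LOY" -> buffer=YfFLOYjWkN

Answer: YfFLOYjWkN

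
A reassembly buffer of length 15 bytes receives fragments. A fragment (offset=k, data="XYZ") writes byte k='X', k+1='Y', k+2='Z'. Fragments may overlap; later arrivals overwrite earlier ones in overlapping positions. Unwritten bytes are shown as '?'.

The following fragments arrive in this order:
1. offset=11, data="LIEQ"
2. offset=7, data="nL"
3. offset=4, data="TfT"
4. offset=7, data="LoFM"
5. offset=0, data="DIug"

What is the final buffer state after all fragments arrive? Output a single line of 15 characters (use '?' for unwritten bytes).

Answer: DIugTfTLoFMLIEQ

Derivation:
Fragment 1: offset=11 data="LIEQ" -> buffer=???????????LIEQ
Fragment 2: offset=7 data="nL" -> buffer=???????nL??LIEQ
Fragment 3: offset=4 data="TfT" -> buffer=????TfTnL??LIEQ
Fragment 4: offset=7 data="LoFM" -> buffer=????TfTLoFMLIEQ
Fragment 5: offset=0 data="DIug" -> buffer=DIugTfTLoFMLIEQ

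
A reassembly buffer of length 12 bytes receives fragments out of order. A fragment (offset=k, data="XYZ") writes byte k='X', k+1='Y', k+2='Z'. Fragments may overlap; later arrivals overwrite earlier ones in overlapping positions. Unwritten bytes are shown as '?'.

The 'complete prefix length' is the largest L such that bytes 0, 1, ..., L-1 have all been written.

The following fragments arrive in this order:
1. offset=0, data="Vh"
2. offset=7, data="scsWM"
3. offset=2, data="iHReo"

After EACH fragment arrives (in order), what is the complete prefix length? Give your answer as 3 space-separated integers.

Fragment 1: offset=0 data="Vh" -> buffer=Vh?????????? -> prefix_len=2
Fragment 2: offset=7 data="scsWM" -> buffer=Vh?????scsWM -> prefix_len=2
Fragment 3: offset=2 data="iHReo" -> buffer=VhiHReoscsWM -> prefix_len=12

Answer: 2 2 12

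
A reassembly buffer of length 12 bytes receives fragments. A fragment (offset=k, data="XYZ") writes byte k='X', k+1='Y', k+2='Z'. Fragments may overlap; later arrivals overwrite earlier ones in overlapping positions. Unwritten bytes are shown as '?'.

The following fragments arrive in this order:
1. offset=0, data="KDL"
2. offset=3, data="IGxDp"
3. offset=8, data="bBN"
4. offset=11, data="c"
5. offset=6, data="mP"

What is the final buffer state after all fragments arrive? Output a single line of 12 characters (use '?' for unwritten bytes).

Fragment 1: offset=0 data="KDL" -> buffer=KDL?????????
Fragment 2: offset=3 data="IGxDp" -> buffer=KDLIGxDp????
Fragment 3: offset=8 data="bBN" -> buffer=KDLIGxDpbBN?
Fragment 4: offset=11 data="c" -> buffer=KDLIGxDpbBNc
Fragment 5: offset=6 data="mP" -> buffer=KDLIGxmPbBNc

Answer: KDLIGxmPbBNc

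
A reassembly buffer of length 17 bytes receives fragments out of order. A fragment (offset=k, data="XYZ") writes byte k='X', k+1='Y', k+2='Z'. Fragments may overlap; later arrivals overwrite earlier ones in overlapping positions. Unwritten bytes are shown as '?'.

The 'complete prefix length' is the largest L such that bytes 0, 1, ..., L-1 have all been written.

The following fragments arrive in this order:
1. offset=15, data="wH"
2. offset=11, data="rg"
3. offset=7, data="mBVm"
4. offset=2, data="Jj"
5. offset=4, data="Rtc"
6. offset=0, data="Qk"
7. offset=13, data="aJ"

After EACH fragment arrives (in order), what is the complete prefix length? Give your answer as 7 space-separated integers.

Answer: 0 0 0 0 0 13 17

Derivation:
Fragment 1: offset=15 data="wH" -> buffer=???????????????wH -> prefix_len=0
Fragment 2: offset=11 data="rg" -> buffer=???????????rg??wH -> prefix_len=0
Fragment 3: offset=7 data="mBVm" -> buffer=???????mBVmrg??wH -> prefix_len=0
Fragment 4: offset=2 data="Jj" -> buffer=??Jj???mBVmrg??wH -> prefix_len=0
Fragment 5: offset=4 data="Rtc" -> buffer=??JjRtcmBVmrg??wH -> prefix_len=0
Fragment 6: offset=0 data="Qk" -> buffer=QkJjRtcmBVmrg??wH -> prefix_len=13
Fragment 7: offset=13 data="aJ" -> buffer=QkJjRtcmBVmrgaJwH -> prefix_len=17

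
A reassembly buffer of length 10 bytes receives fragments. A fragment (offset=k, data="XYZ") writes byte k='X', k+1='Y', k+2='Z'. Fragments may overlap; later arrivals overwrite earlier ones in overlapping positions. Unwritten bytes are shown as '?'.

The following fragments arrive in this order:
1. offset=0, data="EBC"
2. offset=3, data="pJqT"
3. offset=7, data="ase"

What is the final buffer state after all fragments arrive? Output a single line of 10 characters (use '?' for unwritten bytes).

Fragment 1: offset=0 data="EBC" -> buffer=EBC???????
Fragment 2: offset=3 data="pJqT" -> buffer=EBCpJqT???
Fragment 3: offset=7 data="ase" -> buffer=EBCpJqTase

Answer: EBCpJqTase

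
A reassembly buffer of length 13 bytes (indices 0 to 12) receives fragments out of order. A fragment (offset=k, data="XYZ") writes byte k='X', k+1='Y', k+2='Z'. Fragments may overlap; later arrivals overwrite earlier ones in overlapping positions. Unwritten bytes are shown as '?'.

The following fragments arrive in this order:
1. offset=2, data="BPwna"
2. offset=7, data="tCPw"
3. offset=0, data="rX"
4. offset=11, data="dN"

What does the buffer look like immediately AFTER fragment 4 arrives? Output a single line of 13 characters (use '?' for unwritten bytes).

Fragment 1: offset=2 data="BPwna" -> buffer=??BPwna??????
Fragment 2: offset=7 data="tCPw" -> buffer=??BPwnatCPw??
Fragment 3: offset=0 data="rX" -> buffer=rXBPwnatCPw??
Fragment 4: offset=11 data="dN" -> buffer=rXBPwnatCPwdN

Answer: rXBPwnatCPwdN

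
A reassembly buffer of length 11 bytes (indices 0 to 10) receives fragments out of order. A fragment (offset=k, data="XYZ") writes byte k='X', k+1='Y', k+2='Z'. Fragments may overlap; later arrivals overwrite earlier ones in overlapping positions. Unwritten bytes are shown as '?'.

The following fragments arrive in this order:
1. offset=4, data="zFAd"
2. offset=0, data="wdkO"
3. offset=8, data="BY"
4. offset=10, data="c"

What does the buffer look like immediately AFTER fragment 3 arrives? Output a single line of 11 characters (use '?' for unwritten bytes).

Fragment 1: offset=4 data="zFAd" -> buffer=????zFAd???
Fragment 2: offset=0 data="wdkO" -> buffer=wdkOzFAd???
Fragment 3: offset=8 data="BY" -> buffer=wdkOzFAdBY?

Answer: wdkOzFAdBY?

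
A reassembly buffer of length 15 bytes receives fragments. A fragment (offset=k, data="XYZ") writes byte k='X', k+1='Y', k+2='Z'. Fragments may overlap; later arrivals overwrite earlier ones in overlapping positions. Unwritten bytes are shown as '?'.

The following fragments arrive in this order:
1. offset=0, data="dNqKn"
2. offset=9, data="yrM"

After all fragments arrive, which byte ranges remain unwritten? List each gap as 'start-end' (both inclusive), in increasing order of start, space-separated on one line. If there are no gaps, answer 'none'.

Answer: 5-8 12-14

Derivation:
Fragment 1: offset=0 len=5
Fragment 2: offset=9 len=3
Gaps: 5-8 12-14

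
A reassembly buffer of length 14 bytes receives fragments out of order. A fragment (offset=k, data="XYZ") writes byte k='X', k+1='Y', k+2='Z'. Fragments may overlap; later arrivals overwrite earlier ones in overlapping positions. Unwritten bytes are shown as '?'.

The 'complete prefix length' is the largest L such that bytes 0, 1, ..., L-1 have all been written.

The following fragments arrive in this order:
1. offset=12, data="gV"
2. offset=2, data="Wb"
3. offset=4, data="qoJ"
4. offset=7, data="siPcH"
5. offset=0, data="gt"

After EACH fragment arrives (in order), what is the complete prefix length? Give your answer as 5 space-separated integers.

Fragment 1: offset=12 data="gV" -> buffer=????????????gV -> prefix_len=0
Fragment 2: offset=2 data="Wb" -> buffer=??Wb????????gV -> prefix_len=0
Fragment 3: offset=4 data="qoJ" -> buffer=??WbqoJ?????gV -> prefix_len=0
Fragment 4: offset=7 data="siPcH" -> buffer=??WbqoJsiPcHgV -> prefix_len=0
Fragment 5: offset=0 data="gt" -> buffer=gtWbqoJsiPcHgV -> prefix_len=14

Answer: 0 0 0 0 14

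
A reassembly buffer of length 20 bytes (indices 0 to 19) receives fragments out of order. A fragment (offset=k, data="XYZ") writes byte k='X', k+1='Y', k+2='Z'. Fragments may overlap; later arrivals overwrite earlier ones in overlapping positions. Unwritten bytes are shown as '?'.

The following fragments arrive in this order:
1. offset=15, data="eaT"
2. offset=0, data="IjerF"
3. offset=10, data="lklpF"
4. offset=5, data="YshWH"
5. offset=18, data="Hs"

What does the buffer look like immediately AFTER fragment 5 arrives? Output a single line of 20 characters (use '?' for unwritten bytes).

Fragment 1: offset=15 data="eaT" -> buffer=???????????????eaT??
Fragment 2: offset=0 data="IjerF" -> buffer=IjerF??????????eaT??
Fragment 3: offset=10 data="lklpF" -> buffer=IjerF?????lklpFeaT??
Fragment 4: offset=5 data="YshWH" -> buffer=IjerFYshWHlklpFeaT??
Fragment 5: offset=18 data="Hs" -> buffer=IjerFYshWHlklpFeaTHs

Answer: IjerFYshWHlklpFeaTHs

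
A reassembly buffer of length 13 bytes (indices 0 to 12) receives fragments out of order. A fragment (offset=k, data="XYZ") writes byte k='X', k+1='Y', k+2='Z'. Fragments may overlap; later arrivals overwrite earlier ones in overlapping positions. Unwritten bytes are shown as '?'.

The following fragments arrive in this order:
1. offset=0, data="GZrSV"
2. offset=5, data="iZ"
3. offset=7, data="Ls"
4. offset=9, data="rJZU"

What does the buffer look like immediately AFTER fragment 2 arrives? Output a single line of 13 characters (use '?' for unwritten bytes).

Answer: GZrSViZ??????

Derivation:
Fragment 1: offset=0 data="GZrSV" -> buffer=GZrSV????????
Fragment 2: offset=5 data="iZ" -> buffer=GZrSViZ??????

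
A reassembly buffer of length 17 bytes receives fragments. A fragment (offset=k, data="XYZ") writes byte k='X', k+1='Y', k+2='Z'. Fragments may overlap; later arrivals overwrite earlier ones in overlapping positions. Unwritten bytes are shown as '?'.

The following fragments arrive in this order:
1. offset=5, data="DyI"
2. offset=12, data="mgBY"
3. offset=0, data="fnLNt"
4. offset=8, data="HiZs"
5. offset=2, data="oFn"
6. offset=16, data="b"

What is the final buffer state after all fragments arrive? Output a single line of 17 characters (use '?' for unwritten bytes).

Answer: fnoFnDyIHiZsmgBYb

Derivation:
Fragment 1: offset=5 data="DyI" -> buffer=?????DyI?????????
Fragment 2: offset=12 data="mgBY" -> buffer=?????DyI????mgBY?
Fragment 3: offset=0 data="fnLNt" -> buffer=fnLNtDyI????mgBY?
Fragment 4: offset=8 data="HiZs" -> buffer=fnLNtDyIHiZsmgBY?
Fragment 5: offset=2 data="oFn" -> buffer=fnoFnDyIHiZsmgBY?
Fragment 6: offset=16 data="b" -> buffer=fnoFnDyIHiZsmgBYb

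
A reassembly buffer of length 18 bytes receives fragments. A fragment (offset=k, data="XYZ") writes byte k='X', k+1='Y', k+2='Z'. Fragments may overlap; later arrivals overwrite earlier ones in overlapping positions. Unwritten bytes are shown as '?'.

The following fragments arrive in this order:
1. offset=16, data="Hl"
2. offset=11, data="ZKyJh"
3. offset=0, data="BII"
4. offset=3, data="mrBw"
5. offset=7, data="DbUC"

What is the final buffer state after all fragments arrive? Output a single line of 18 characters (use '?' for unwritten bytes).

Fragment 1: offset=16 data="Hl" -> buffer=????????????????Hl
Fragment 2: offset=11 data="ZKyJh" -> buffer=???????????ZKyJhHl
Fragment 3: offset=0 data="BII" -> buffer=BII????????ZKyJhHl
Fragment 4: offset=3 data="mrBw" -> buffer=BIImrBw????ZKyJhHl
Fragment 5: offset=7 data="DbUC" -> buffer=BIImrBwDbUCZKyJhHl

Answer: BIImrBwDbUCZKyJhHl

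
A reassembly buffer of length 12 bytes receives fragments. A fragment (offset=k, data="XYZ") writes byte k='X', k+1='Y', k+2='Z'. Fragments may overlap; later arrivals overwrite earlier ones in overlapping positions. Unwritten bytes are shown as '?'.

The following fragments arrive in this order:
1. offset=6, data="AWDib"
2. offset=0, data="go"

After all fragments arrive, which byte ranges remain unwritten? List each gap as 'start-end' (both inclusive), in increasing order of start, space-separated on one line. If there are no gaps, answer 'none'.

Fragment 1: offset=6 len=5
Fragment 2: offset=0 len=2
Gaps: 2-5 11-11

Answer: 2-5 11-11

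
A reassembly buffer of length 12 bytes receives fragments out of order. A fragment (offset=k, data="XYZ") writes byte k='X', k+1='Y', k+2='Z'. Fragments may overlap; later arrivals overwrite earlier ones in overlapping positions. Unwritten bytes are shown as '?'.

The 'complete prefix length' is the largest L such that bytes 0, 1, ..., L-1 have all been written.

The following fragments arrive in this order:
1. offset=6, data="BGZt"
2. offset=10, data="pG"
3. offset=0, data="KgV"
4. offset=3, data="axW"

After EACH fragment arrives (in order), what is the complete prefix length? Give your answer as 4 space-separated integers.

Fragment 1: offset=6 data="BGZt" -> buffer=??????BGZt?? -> prefix_len=0
Fragment 2: offset=10 data="pG" -> buffer=??????BGZtpG -> prefix_len=0
Fragment 3: offset=0 data="KgV" -> buffer=KgV???BGZtpG -> prefix_len=3
Fragment 4: offset=3 data="axW" -> buffer=KgVaxWBGZtpG -> prefix_len=12

Answer: 0 0 3 12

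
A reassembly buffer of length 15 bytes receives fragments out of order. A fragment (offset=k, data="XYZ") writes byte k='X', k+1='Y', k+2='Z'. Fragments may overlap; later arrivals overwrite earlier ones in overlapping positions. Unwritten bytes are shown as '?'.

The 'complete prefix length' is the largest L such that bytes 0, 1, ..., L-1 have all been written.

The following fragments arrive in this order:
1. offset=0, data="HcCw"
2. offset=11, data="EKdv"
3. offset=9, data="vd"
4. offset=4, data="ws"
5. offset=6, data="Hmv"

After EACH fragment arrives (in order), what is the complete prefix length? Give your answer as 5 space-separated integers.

Answer: 4 4 4 6 15

Derivation:
Fragment 1: offset=0 data="HcCw" -> buffer=HcCw??????????? -> prefix_len=4
Fragment 2: offset=11 data="EKdv" -> buffer=HcCw???????EKdv -> prefix_len=4
Fragment 3: offset=9 data="vd" -> buffer=HcCw?????vdEKdv -> prefix_len=4
Fragment 4: offset=4 data="ws" -> buffer=HcCwws???vdEKdv -> prefix_len=6
Fragment 5: offset=6 data="Hmv" -> buffer=HcCwwsHmvvdEKdv -> prefix_len=15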